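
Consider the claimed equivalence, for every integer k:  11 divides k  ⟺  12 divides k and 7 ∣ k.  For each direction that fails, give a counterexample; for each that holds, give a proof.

Forward direction. This fails: take k = 11. Certainly 11 ∣ 11, but 12 ∤ 11.

Converse. This fails: take k = 84. Both 12 ∣ 84 and 7 ∣ 84, yet 84 is not a multiple of 11 (since 84 = 7·11 + 7), so 11 ∤ 84.

Neither direction holds.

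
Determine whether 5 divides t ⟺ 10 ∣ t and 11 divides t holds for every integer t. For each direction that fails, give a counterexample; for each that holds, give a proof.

Only the reverse direction holds.

Forward direction. This fails: take t = 5. Certainly 5 ∣ 5, but 10 ∤ 5.

Converse. Suppose 10 ∣ t and 11 ∣ t. Any common multiple of 10 and 11 is a multiple of their lcm; here gcd(10, 11) = 1, so lcm(10, 11) = 10·11 = 110, so 110 ∣ t. Since 5 ∣ 110, it follows that 5 ∣ t.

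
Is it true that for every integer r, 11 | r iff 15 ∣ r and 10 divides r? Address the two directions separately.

(→) This fails: take r = 11. Certainly 11 ∣ 11, but 15 ∤ 11.

(←) This fails: take r = 30. Both 15 ∣ 30 and 10 ∣ 30, yet 30 is not a multiple of 11 (since 30 = 2·11 + 8), so 11 ∤ 30.

Neither implication holds.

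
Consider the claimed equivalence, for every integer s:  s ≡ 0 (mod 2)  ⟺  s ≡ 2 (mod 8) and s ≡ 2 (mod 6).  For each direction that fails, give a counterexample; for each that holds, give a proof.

(⇒) fails; (⇐) holds.

(⟸) If s ≡ 2 (mod 8) and s ≡ 2 (mod 6), then by the Chinese remainder theorem s ≡ 2 (mod 24). Since 2 ≡ 0 (mod 2) and 2 ∣ 24, we get s ≡ 0 (mod 2).

(⟹) This fails: s = 0 gives 0 ≡ 0 (mod 2) but 0 ≡ 0 (mod 8), so the conjunction on the right does not hold.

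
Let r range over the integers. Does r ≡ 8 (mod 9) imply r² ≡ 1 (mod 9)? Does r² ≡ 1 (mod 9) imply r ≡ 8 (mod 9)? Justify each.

(⇒) holds; (⇐) fails.

(⟸) This fails: take r = 1. Then 1² = 1 ≡ 1 (mod 9), yet 1 ≡ 1 (mod 9), not 8.

(⟹) Suppose r ≡ 8 (mod 9). Write r = 9j + 8. Then (9j + 8)² = 81j² + 144j + 64 = 9(9j² + 16j + 7) + 1, so r² ≡ 1 (mod 9).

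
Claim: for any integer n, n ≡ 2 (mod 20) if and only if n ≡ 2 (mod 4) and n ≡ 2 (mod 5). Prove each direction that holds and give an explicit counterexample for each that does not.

Equivalent; both directions hold.

(⟹) Suppose n ≡ 2 (mod 20); write n = 20j + 2. Since 4 ∣ 20, reducing mod 4 gives n ≡ 2 (mod 4); since 5 ∣ 20, reducing mod 5 gives n ≡ 2 (mod 5).

(⟸) Conversely, if n ≡ 2 (mod 4) and n ≡ 2 (mod 5), then by the Chinese remainder theorem n ≡ 2 (mod 20). This is exactly n ≡ 2 (mod 20).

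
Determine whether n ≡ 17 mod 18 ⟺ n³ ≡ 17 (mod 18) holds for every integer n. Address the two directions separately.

The forward direction holds; the converse fails.

(⇒) Suppose n ≡ 17 mod 18. Write n = 18j + 17. Then (18j + 17)³ = 5832j³ + 16524j² + 15606j + 4913 = 18(324j³ + 918j² + 867j + 272) + 17, so n³ ≡ 17 (mod 18).

(⇐) This fails: take n = 5. Then 5³ = 125 ≡ 17 (mod 18), yet 5 ≡ 5 (mod 18), not 17.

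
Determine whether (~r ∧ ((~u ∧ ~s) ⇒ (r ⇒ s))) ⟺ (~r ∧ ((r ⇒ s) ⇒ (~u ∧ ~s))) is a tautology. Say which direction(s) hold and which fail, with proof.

[⇒] This fails. Under s = T, r = F, u = F, the left side is true but the right side is false.

[⇐] Assume the antecedent. If s is true, the antecedent cannot hold. If s is false, the antecedent forces (s = F, r = F, u = F), and ~r ∧ ((~u ∧ ~s) ⇒ (r ⇒ s)) holds there. Either way ~r ∧ ((~u ∧ ~s) ⇒ (r ⇒ s)) holds.

Only the converse holds.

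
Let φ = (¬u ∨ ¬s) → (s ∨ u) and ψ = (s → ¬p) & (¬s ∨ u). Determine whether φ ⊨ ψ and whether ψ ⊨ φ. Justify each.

Both directions fail.

Forward direction. This fails. Under p = F, s = T, u = F, the left side is true but the right side is false.

Converse. This fails. Under p = F, s = F, u = F, the left side is false but the right side is true.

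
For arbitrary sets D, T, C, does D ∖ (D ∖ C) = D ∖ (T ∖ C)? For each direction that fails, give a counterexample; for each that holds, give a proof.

The sets are not equal: only the forward inclusion holds.

(⊇) This inclusion fails. Take D = {1}, T = ∅, C = ∅; then 1 ∈ D ∖ (T ∖ C) but 1 ∉ D ∖ (D ∖ C).

(⊆) Let x ∈ D ∖ (D ∖ C). Then either x ∈ D ∩ C and x ∉ T; or x ∈ D ∩ T ∩ C. In each case x ∈ D ∖ (T ∖ C), so D ∖ (D ∖ C) ⊆ D ∖ (T ∖ C).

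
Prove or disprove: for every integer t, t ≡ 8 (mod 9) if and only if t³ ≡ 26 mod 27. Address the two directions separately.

Equivalent; both directions hold.

[⇒] Suppose t ≡ 8 (mod 9). Working modulo 27, t ∈ {8, 17, 26}; for each such r, r³ ≡ 26 (mod 27).

[⇐] Conversely, the residues r modulo 27 with r³ ≡ 26 (mod 27) are exactly {8, 17, 26}, and each is ≡ 8 (mod 9).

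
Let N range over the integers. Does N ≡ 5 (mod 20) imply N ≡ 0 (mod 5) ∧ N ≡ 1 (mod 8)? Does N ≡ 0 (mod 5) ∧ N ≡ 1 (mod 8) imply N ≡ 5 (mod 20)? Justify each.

(⇒) This fails: N = 5 gives 5 ≡ 5 (mod 20) but 5 ≡ 5 (mod 8), so the conjunction on the right does not hold.

(⇐) Conversely, if N ≡ 0 (mod 5) and N ≡ 1 (mod 8), then by the Chinese remainder theorem N ≡ 25 (mod 40). Since 25 ≡ 5 (mod 20) and 20 ∣ 40, we get N ≡ 5 (mod 20).

Only the converse holds.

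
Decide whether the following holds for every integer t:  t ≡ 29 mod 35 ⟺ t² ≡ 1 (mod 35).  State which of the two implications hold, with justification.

Only the forward direction holds.

(⇒) Suppose t ≡ 29 mod 35. Write t = 35j + 29. Then (35j + 29)² = 1225j² + 2030j + 841 = 35(35j² + 58j + 24) + 1, so t² ≡ 1 (mod 35).

(⇐) This fails: take t = 1. Then 1² = 1 ≡ 1 (mod 35), yet 1 ≡ 1 (mod 35), not 29.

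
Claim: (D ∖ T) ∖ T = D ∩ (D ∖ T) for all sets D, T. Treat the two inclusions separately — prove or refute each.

Forward inclusion. Let x ∈ (D ∖ T) ∖ T. Then x ∈ D and x ∉ T, from which x ∈ D ∩ (D ∖ T).

Reverse inclusion. Let x ∈ D ∩ (D ∖ T). Then x ∈ D and x ∉ T, from which x ∈ (D ∖ T) ∖ T.

Both inclusions hold; the sets are equal.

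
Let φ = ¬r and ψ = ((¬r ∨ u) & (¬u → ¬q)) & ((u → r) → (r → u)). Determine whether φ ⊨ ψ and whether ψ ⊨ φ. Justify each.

[⇒] This fails. Under u = F, q = T, r = F, the left side is true but the right side is false.

[⇐] This fails. Under u = T, q = F, r = T, the left side is false but the right side is true.

Both directions fail.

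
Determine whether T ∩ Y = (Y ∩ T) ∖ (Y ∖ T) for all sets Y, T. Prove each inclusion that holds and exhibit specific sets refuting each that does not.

Both inclusions hold.

(⟸) Let x ∈ (Y ∩ T) ∖ (Y ∖ T). Then x ∈ Y ∩ T, from which x ∈ T ∩ Y.

(⟹) Let x ∈ T ∩ Y. Then x ∈ Y ∩ T, from which x ∈ (Y ∩ T) ∖ (Y ∖ T).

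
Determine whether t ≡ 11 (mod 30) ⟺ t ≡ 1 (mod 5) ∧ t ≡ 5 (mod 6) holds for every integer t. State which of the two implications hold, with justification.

Both implications hold.

Converse. If t ≡ 1 (mod 5) and t ≡ 5 (mod 6), then by the Chinese remainder theorem t ≡ 11 (mod 30). This is exactly t ≡ 11 (mod 30).

Forward direction. Suppose t ≡ 11 (mod 30); write t = 30j + 11. Since 5 ∣ 30, reducing mod 5 gives t ≡ 11 ≡ 1 (mod 5); since 6 ∣ 30, reducing mod 6 gives t ≡ 11 ≡ 5 (mod 6).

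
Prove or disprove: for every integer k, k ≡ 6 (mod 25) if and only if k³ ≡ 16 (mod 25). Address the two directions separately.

Both directions hold; the statement is true.

(⇒) Suppose k ≡ 6 (mod 25). Write k = 25j + 6. Then (25j + 6)³ = 15625j³ + 11250j² + 2700j + 216 = 25(625j³ + 450j² + 108j + 8) + 16, so k³ ≡ 16 (mod 25).

(⇐) Conversely, suppose k³ ≡ 16 (mod 25). The only residue r in {0, …, 24} with r³ ≡ 16 (mod 25) is r = 6, so k ≡ 6 (mod 25).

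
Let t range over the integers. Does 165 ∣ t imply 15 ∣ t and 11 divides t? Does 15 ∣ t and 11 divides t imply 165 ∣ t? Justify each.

(→) If 165 ∣ t, write t = 165q. Since 165 = 11·15, t = 15·(11q), so 15 ∣ t; and since 165 = 15·11, t = 11·(15q), so 11 ∣ t.

(←) Suppose 15 ∣ t and 11 ∣ t. Any common multiple of 15 and 11 is a multiple of their lcm; here gcd(15, 11) = 1, so lcm(15, 11) = 15·11 = 165, so 165 ∣ t.

Both directions hold.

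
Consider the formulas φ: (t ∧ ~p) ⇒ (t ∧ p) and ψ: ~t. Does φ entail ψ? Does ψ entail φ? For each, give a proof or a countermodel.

Not equivalent: only (⇐) holds.

(⇒) This fails. Under p = T, t = T, the left side is true but the right side is false.

(⇐) Assume the antecedent. If p is true, (t ∧ ~p) ⇒ (t ∧ p) reduces to true regardless of the other variables. If p is false, the antecedent forces (p = F, t = F), and (t ∧ ~p) ⇒ (t ∧ p) holds there. Either way (t ∧ ~p) ⇒ (t ∧ p) holds.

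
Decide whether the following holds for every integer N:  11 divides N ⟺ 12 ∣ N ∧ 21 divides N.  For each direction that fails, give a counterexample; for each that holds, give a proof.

(⇒) fails and (⇐) fails.

(→) This fails: take N = 11. Certainly 11 ∣ 11, but 12 ∤ 11.

(←) This fails: take N = 84. Both 12 ∣ 84 and 21 ∣ 84, yet 84 is not a multiple of 11 (since 84 = 7·11 + 7), so 11 ∤ 84.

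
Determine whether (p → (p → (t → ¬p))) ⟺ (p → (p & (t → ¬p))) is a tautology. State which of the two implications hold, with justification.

Converse. Assume the antecedent. If t is true, the antecedent forces (t = T, p = F), and p → (p → (t → ¬p)) holds there. If t is false, p → (p → (t → ¬p)) reduces to true regardless of the other variables. Either way p → (p → (t → ¬p)) holds.

Forward direction. Assume the antecedent. If t is true, the antecedent forces (t = T, p = F), and p → (p & (t → ¬p)) holds there. If t is false, p → (p & (t → ¬p)) reduces to true regardless of the other variables. Either way p → (p & (t → ¬p)) holds.

The biconditional holds.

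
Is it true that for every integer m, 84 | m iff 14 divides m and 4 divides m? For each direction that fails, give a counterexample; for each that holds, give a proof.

Only the forward direction holds.

Forward direction. If 84 ∣ m, write m = 84q. Since 84 = 6·14, m = 14·(6q), so 14 ∣ m; and since 84 = 21·4, m = 4·(21q), so 4 ∣ m.

Converse. This fails: take m = 28. Both 14 ∣ 28 and 4 ∣ 28, yet 28 is not a multiple of 84 (since 28 = 0·84 + 28), so 84 ∤ 28.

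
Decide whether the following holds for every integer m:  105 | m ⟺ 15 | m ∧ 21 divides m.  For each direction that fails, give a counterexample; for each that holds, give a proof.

(⟹) If 105 ∣ m, write m = 105q. Since 105 = 7·15, m = 15·(7q), so 15 ∣ m; and since 105 = 5·21, m = 21·(5q), so 21 ∣ m.

(⟸) Suppose 15 ∣ m and 21 ∣ m. Any common multiple of 15 and 21 is a multiple of their lcm; here lcm(15, 21) = 15·21/gcd(15, 21) = 315/3 = 105, so 105 ∣ m.

Equivalent; both directions hold.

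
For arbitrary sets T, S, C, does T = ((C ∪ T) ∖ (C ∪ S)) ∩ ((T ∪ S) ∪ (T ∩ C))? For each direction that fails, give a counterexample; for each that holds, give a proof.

(⊆) fails; (⊇) holds.

Forward inclusion. This inclusion fails. Take T = {1}, S = {1}, C = ∅; then 1 ∈ T but 1 ∉ ((C ∪ T) ∖ (C ∪ S)) ∩ ((T ∪ S) ∪ (T ∩ C)).

Reverse inclusion. Let x ∈ ((C ∪ T) ∖ (C ∪ S)) ∩ ((T ∪ S) ∪ (T ∩ C)). Then x ∈ T and x ∉ S, C, from which x ∈ T.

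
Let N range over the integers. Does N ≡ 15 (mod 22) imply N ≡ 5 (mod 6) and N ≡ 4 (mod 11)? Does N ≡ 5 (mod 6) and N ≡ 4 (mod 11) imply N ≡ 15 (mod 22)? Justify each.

Converse. If N ≡ 5 (mod 6) and N ≡ 4 (mod 11), then by the Chinese remainder theorem N ≡ 59 (mod 66). Since 59 ≡ 15 (mod 22) and 22 ∣ 66, we get N ≡ 15 (mod 22).

Forward direction. This fails: N = 37 gives 37 ≡ 15 (mod 22) but 37 ≡ 1 (mod 6), so the conjunction on the right does not hold.

Only the converse holds.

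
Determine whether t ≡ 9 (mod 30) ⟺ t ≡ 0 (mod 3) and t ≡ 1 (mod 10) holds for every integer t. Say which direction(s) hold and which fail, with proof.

(⇒) This fails: t = 9 gives 9 ≡ 9 (mod 30) but 9 ≡ 9 (mod 10), so the conjunction on the right does not hold.

(⇐) This fails: t = 21 satisfies both congruences on the right (21 ≡ 0 mod 3 and 21 ≡ 1 mod 10) yet 21 ≡ 21 (mod 30), not 9.

Both directions fail.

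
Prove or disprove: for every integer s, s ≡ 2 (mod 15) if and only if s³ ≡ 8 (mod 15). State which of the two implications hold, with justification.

(⟹) Suppose s ≡ 2 (mod 15). Write s = 15j + 2. Then (15j + 2)³ = 3375j³ + 1350j² + 180j + 8 = 15(225j³ + 90j² + 12j) + 8, so s³ ≡ 8 (mod 15).

(⟸) Conversely, suppose s³ ≡ 8 (mod 15). The only residue r in {0, …, 14} with r³ ≡ 8 (mod 15) is r = 2, so s ≡ 2 (mod 15).

The biconditional holds.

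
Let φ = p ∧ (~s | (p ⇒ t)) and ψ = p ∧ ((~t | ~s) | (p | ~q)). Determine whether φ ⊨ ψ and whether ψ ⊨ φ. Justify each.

(⇒) holds; (⇐) fails.

Forward direction. Assume the antecedent. If p is true, p ∧ ((~t | ~s) | (p | ~q)) reduces to true regardless of the other variables. If p is false, the antecedent cannot hold. Either way p ∧ ((~t | ~s) | (p | ~q)) holds.

Converse. This fails. Under t = F, p = T, q = F, s = T, the left side is false but the right side is true.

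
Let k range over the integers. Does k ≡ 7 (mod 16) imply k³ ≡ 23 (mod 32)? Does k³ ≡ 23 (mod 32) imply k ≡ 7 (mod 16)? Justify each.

[⇒] This fails: take k = 23. Then 23 ≡ 7 (mod 16), but 23³ = 12167 ≡ 7 (mod 32), not 23.

[⇐] Conversely, the residues r modulo 32 with r³ ≡ 23 (mod 32) are exactly {7}, and each is ≡ 7 (mod 16).

The forward direction fails; the converse holds.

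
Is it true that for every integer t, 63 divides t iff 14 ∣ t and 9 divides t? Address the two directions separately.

Not equivalent: only (⇐) holds.

Forward direction. This fails: take t = 63. Certainly 63 ∣ 63, but 14 ∤ 63.

Converse. Suppose 14 ∣ t and 9 ∣ t. Any common multiple of 14 and 9 is a multiple of their lcm; here gcd(14, 9) = 1, so lcm(14, 9) = 14·9 = 126, so 126 ∣ t. Since 63 ∣ 126, it follows that 63 ∣ t.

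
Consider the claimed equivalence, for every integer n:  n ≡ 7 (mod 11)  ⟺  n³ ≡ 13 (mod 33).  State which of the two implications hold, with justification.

Forward direction. This fails: take n = 18. Then 18 ≡ 7 (mod 11), but 18³ = 5832 ≡ 24 (mod 33), not 13.

Converse. The residues r modulo 33 with r³ ≡ 13 (mod 33) are exactly {7}, and each is ≡ 7 (mod 11).

The forward direction fails; the converse holds.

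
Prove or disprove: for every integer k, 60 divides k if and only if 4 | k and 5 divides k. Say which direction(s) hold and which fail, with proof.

Not equivalent: only (⇒) holds.

[⇒] If 60 ∣ k, write k = 60q. Since 60 = 15·4, k = 4·(15q), so 4 ∣ k; and since 60 = 12·5, k = 5·(12q), so 5 ∣ k.

[⇐] This fails: take k = 20. Both 4 ∣ 20 and 5 ∣ 20, yet 20 is not a multiple of 60 (since 20 = 0·60 + 20), so 60 ∤ 20.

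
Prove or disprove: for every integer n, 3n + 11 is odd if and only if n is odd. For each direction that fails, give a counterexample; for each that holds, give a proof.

Forward direction. This fails: n = 2 gives 3n + 11 = 17, which is odd, but 2 is even, not odd.

Converse. This also fails: n = 5 is odd, but 3n + 11 = 26 is even, not odd.

Neither implication holds.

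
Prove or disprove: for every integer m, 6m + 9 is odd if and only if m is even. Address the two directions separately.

Not equivalent: only (⇐) holds.

(⟹) This fails: take m = 3. Then 6m + 9 = 27, which is odd, yet m = 3 is odd, not even.

(⟸) Suppose m is even. Since 6 is even, 6m is even for every m, so 6m + 9 has the same parity as 9, which is odd. Hence 6m + 9 is odd.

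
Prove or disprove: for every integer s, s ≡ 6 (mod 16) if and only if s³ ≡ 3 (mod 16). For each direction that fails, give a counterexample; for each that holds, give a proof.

Forward direction. This fails: take s = 6. Then 6 ≡ 6 (mod 16), but 6³ = 216 ≡ 8 (mod 16), not 3.

Converse. This fails: take s = 11. Then 11³ = 1331 ≡ 3 (mod 16), yet 11 ≡ 11 (mod 16), not 6.

Both directions fail.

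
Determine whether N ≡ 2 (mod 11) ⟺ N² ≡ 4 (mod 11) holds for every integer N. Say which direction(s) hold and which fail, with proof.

(⇒) holds; (⇐) fails.

(⟹) Suppose N ≡ 2 (mod 11). Write N = 11j + 2. Then (11j + 2)² = 121j² + 44j + 4 = 11(11j² + 4j) + 4, so N² ≡ 4 (mod 11).

(⟸) This fails: take N = 9. Then 9² = 81 ≡ 4 (mod 11), yet 9 ≡ 9 (mod 11), not 2.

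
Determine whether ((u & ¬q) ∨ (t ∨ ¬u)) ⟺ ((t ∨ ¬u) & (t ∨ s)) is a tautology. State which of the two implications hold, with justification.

(→) This fails. Under s = F, u = F, t = F, q = F, the left side is true but the right side is false.

(←) Assume the antecedent. If t is true, (u & ¬q) ∨ (t ∨ ¬u) reduces to true regardless of the other variables. If t is false, the antecedent forces (s = T, u = F, t = F, q = F) or (s = T, u = F, t = F, q = T), and (u & ¬q) ∨ (t ∨ ¬u) holds there. Either way (u & ¬q) ∨ (t ∨ ¬u) holds.

Only the converse holds.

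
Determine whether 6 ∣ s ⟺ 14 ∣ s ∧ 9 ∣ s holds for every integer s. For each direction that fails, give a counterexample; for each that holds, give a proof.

The forward direction fails; the converse holds.

(⇒) This fails: take s = 6. Certainly 6 ∣ 6, but 14 ∤ 6.

(⇐) Suppose 14 ∣ s and 9 ∣ s. Any common multiple of 14 and 9 is a multiple of their lcm; here gcd(14, 9) = 1, so lcm(14, 9) = 14·9 = 126, so 126 ∣ s. Since 6 ∣ 126, it follows that 6 ∣ s.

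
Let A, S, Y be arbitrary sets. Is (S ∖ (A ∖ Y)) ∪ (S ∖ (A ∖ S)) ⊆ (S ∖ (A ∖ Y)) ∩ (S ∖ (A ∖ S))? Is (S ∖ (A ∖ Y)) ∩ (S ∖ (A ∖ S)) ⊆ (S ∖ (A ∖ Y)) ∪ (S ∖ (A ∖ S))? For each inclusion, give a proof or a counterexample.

(⟹) This inclusion fails. Take A = {1}, S = {1}, Y = ∅; then 1 ∈ (S ∖ (A ∖ Y)) ∪ (S ∖ (A ∖ S)) but 1 ∉ (S ∖ (A ∖ Y)) ∩ (S ∖ (A ∖ S)).

(⟸) Let x ∈ (S ∖ (A ∖ Y)) ∩ (S ∖ (A ∖ S)). Then either x ∈ S and x ∉ A, Y; or x ∈ S ∩ Y and x ∉ A; or x ∈ A ∩ S ∩ Y. In each case x ∈ (S ∖ (A ∖ Y)) ∪ (S ∖ (A ∖ S)), so (S ∖ (A ∖ Y)) ∩ (S ∖ (A ∖ S)) ⊆ (S ∖ (A ∖ Y)) ∪ (S ∖ (A ∖ S)).

The sets are not equal: only the reverse inclusion holds.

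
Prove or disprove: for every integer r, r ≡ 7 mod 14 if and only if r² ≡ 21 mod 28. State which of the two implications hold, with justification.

Forward direction. Suppose r ≡ 7 (mod 14). Working modulo 28, r ∈ {7, 21}; for each such r, r² ≡ 21 (mod 28).

Converse. The residues r modulo 28 with r² ≡ 21 (mod 28) are exactly {7, 21}, and each is ≡ 7 (mod 14).

The biconditional holds.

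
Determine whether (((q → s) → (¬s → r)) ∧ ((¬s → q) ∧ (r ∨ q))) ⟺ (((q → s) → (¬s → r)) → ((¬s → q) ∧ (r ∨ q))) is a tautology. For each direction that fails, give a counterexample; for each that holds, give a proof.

(⟹) Assume the antecedent. If q is true, the consequent reduces to true regardless of the other variables. If q is false, the antecedent forces (q = F, s = T, r = T), and the consequent holds there. Either way the consequent holds.

(⟸) This fails. Under q = F, s = F, r = F, the left side is false but the right side is true.

The forward direction holds; the converse fails.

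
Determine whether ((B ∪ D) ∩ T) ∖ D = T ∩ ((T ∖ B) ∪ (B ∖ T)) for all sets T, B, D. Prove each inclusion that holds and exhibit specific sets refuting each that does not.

Neither inclusion holds.

Forward inclusion. This inclusion fails. Take T = {1}, B = {1}, D = ∅; then 1 ∈ ((B ∪ D) ∩ T) ∖ D but 1 ∉ T ∩ ((T ∖ B) ∪ (B ∖ T)).

Reverse inclusion. This inclusion fails. Take T = {1}, B = ∅, D = ∅; then 1 ∈ T ∩ ((T ∖ B) ∪ (B ∖ T)) but 1 ∉ ((B ∪ D) ∩ T) ∖ D.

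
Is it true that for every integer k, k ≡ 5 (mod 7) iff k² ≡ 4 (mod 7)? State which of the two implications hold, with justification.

Only the forward direction holds.

[⇒] Suppose k ≡ 5 (mod 7). Write k = 7j + 5. Then (7j + 5)² = 49j² + 70j + 25 = 7(7j² + 10j + 3) + 4, so k² ≡ 4 (mod 7).

[⇐] This fails: take k = 2. Then 2² = 4 ≡ 4 (mod 7), yet 2 ≡ 2 (mod 7), not 5.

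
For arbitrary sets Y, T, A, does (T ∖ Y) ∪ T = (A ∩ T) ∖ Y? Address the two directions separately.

(⊆) This inclusion fails. Take Y = ∅, T = {1}, A = ∅; then 1 ∈ (T ∖ Y) ∪ T but 1 ∉ (A ∩ T) ∖ Y.

(⊇) Let x ∈ (A ∩ T) ∖ Y. Then x ∈ T ∩ A and x ∉ Y, from which x ∈ (T ∖ Y) ∪ T.

(⊆) fails; (⊇) holds.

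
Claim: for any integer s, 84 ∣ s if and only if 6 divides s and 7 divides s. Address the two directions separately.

Forward direction. If 84 ∣ s, write s = 84q. Since 84 = 14·6, s = 6·(14q), so 6 ∣ s; and since 84 = 12·7, s = 7·(12q), so 7 ∣ s.

Converse. This fails: take s = 42. Both 6 ∣ 42 and 7 ∣ 42, yet 42 is not a multiple of 84 (since 42 = 0·84 + 42), so 84 ∤ 42.

Only the forward implication holds.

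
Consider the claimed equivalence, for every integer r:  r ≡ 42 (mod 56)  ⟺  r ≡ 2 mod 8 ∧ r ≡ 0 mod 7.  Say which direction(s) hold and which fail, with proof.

Both directions hold.

(⟹) Suppose r ≡ 42 (mod 56); write r = 56j + 42. Since 8 ∣ 56, reducing mod 8 gives r ≡ 42 ≡ 2 (mod 8); since 7 ∣ 56, reducing mod 7 gives r ≡ 42 ≡ 0 (mod 7).

(⟸) Conversely, if r ≡ 2 (mod 8) and r ≡ 0 (mod 7), then by the Chinese remainder theorem r ≡ 42 (mod 56). This is exactly r ≡ 42 (mod 56).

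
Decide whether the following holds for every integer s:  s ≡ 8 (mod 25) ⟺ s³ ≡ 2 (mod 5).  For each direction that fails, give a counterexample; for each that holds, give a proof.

Converse. This fails: take s = 3. Then 3³ = 27 ≡ 2 (mod 5), yet 3 ≡ 3 (mod 25), not 8.

Forward direction. Suppose s ≡ 8 (mod 25). Then s³ ≡ 8³ = 512 (mod 25), and since 5 ∣ 25, also s³ ≡ 2 (mod 5).

Only the forward direction holds.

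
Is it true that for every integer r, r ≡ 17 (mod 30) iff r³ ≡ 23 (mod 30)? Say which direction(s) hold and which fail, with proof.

Both directions hold; the statement is true.

(⟸) Suppose r³ ≡ 23 (mod 30). The only residue r in {0, …, 29} with r³ ≡ 23 (mod 30) is r = 17, so r ≡ 17 (mod 30).

(⟹) Suppose r ≡ 17 (mod 30). Write r = 30j + 17. Then (30j + 17)³ = 27000j³ + 45900j² + 26010j + 4913 = 30(900j³ + 1530j² + 867j + 163) + 23, so r³ ≡ 23 (mod 30).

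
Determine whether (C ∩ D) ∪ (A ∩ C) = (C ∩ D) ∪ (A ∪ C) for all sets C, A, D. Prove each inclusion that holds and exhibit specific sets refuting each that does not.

(⟹) Let x ∈ (C ∩ D) ∪ (A ∩ C). Then either x ∈ C ∩ A and x ∉ D; or x ∈ C ∩ D and x ∉ A; or x ∈ C ∩ A ∩ D. In each case x ∈ (C ∩ D) ∪ (A ∪ C), so (C ∩ D) ∪ (A ∩ C) ⊆ (C ∩ D) ∪ (A ∪ C).

(⟸) This inclusion fails. Take C = {1}, A = ∅, D = ∅; then 1 ∈ (C ∩ D) ∪ (A ∪ C) but 1 ∉ (C ∩ D) ∪ (A ∩ C).

Only the forward inclusion holds.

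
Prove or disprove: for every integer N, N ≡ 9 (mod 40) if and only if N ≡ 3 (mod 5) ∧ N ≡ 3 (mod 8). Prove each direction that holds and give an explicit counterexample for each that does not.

Neither direction holds.

(→) This fails: N = 9 gives 9 ≡ 9 (mod 40) but 9 ≡ 4 (mod 5), so the conjunction on the right does not hold.

(←) This fails: N = 3 satisfies both congruences on the right (3 ≡ 3 mod 5 and 3 ≡ 3 mod 8) yet 3 ≡ 3 (mod 40), not 9.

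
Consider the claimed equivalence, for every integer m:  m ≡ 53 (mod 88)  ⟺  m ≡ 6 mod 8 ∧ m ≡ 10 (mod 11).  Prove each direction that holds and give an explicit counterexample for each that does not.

Neither implication holds.

(⟹) This fails: m = 53 gives 53 ≡ 53 (mod 88) but 53 ≡ 5 (mod 8), so the conjunction on the right does not hold.

(⟸) This fails: m = 54 satisfies both congruences on the right (54 ≡ 6 mod 8 and 54 ≡ 10 mod 11) yet 54 ≡ 54 (mod 88), not 53.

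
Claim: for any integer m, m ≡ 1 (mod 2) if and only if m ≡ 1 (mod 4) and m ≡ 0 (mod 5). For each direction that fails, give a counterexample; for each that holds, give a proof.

Converse. If m ≡ 1 (mod 4) and m ≡ 0 (mod 5), then by the Chinese remainder theorem m ≡ 5 (mod 20). Since 5 ≡ 1 (mod 2) and 2 ∣ 20, we get m ≡ 1 (mod 2).

Forward direction. This fails: m = 1 gives 1 ≡ 1 (mod 2) but 1 ≡ 1 (mod 5), so the conjunction on the right does not hold.

(⇒) fails; (⇐) holds.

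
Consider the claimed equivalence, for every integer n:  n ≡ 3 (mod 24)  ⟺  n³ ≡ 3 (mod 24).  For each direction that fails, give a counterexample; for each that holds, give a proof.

Both directions hold; the statement is true.

(⟸) Suppose n³ ≡ 3 (mod 24). The only residue r in {0, …, 23} with r³ ≡ 3 (mod 24) is r = 3, so n ≡ 3 (mod 24).

(⟹) Suppose n ≡ 3 (mod 24). Write n = 24j + 3. Then (24j + 3)³ = 13824j³ + 5184j² + 648j + 27 = 24(576j³ + 216j² + 27j + 1) + 3, so n³ ≡ 3 (mod 24).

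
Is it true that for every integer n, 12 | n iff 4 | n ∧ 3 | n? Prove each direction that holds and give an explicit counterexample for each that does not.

Forward direction. If 12 ∣ n, write n = 12q. Since 12 = 3·4, n = 4·(3q), so 4 ∣ n; and since 12 = 4·3, n = 3·(4q), so 3 ∣ n.

Converse. Suppose 4 ∣ n and 3 ∣ n. Any common multiple of 4 and 3 is a multiple of their lcm; here gcd(4, 3) = 1, so lcm(4, 3) = 4·3 = 12, so 12 ∣ n.

The biconditional holds.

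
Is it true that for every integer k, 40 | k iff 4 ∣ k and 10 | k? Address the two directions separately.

Only the forward direction holds.

(⇐) This fails: take k = 20. Both 4 ∣ 20 and 10 ∣ 20, yet 20 is not a multiple of 40 (since 20 = 0·40 + 20), so 40 ∤ 20.

(⇒) If 40 ∣ k, write k = 40q. Since 40 = 10·4, k = 4·(10q), so 4 ∣ k; and since 40 = 4·10, k = 10·(4q), so 10 ∣ k.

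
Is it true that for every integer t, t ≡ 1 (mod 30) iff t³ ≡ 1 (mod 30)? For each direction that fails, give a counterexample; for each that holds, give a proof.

Both directions hold; the statement is true.

[⇒] Suppose t ≡ 1 (mod 30). Write t = 30j + 1. Then (30j + 1)³ = 27000j³ + 2700j² + 90j + 1 = 30(900j³ + 90j² + 3j) + 1, so t³ ≡ 1 (mod 30).

[⇐] Conversely, suppose t³ ≡ 1 (mod 30). The only residue r in {0, …, 29} with r³ ≡ 1 (mod 30) is r = 1, so t ≡ 1 (mod 30).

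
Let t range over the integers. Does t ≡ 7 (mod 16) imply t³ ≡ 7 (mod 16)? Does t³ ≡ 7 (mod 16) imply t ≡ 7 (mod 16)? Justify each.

Both directions hold.

(⟸) Suppose t³ ≡ 7 (mod 16). The only residue r in {0, …, 15} with r³ ≡ 7 (mod 16) is r = 7, so t ≡ 7 (mod 16).

(⟹) Suppose t ≡ 7 (mod 16). Write t = 16j + 7. Then (16j + 7)³ = 4096j³ + 5376j² + 2352j + 343 = 16(256j³ + 336j² + 147j + 21) + 7, so t³ ≡ 7 (mod 16).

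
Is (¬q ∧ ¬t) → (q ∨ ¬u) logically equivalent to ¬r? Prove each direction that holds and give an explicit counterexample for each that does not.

(⇒) fails and (⇐) fails.

(⟹) This fails. Under u = F, q = F, r = T, t = F, the left side is true but the right side is false.

(⟸) This fails. Under u = T, q = F, r = F, t = F, the left side is false but the right side is true.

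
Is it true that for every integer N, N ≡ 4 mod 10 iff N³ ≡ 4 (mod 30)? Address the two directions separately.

(⇒) fails; (⇐) holds.

(→) This fails: take N = 14. Then 14 ≡ 4 (mod 10), but 14³ = 2744 ≡ 14 (mod 30), not 4.

(←) Conversely, the residues r modulo 30 with r³ ≡ 4 (mod 30) are exactly {4}, and each is ≡ 4 (mod 10).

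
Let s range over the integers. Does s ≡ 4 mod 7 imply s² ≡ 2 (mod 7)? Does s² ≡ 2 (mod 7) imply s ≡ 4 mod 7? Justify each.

(⇒) holds; (⇐) fails.

Forward direction. Suppose s ≡ 4 mod 7. Write s = 7j + 4. Then (7j + 4)² = 49j² + 56j + 16 = 7(7j² + 8j + 2) + 2, so s² ≡ 2 (mod 7).

Converse. This fails: take s = 3. Then 3² = 9 ≡ 2 (mod 7), yet 3 ≡ 3 (mod 7), not 4.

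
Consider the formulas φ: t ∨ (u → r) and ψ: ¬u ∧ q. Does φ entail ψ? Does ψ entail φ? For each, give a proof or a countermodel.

The forward direction fails; the converse holds.

[⇒] This fails. Under u = F, r = F, t = F, q = F, the left side is true but the right side is false.

[⇐] Assume the antecedent. If u is true, the antecedent cannot hold. If u is false, t ∨ (u → r) reduces to true regardless of the other variables. Either way t ∨ (u → r) holds.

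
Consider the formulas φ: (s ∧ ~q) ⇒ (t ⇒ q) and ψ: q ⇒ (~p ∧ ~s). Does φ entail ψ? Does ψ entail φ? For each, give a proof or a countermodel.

(⇒) fails and (⇐) fails.

(→) This fails. Under t = F, q = T, s = T, p = F, the left side is true but the right side is false.

(←) This fails. Under t = T, q = F, s = T, p = F, the left side is false but the right side is true.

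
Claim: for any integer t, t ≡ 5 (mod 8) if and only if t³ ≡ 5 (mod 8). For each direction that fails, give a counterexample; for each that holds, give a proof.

Both directions hold; the statement is true.

(⇐) For the converse, argue contrapositively. If t ≢ 5 (mod 8), then t is congruent to one of 0, 1, 2, 3, 4, 6, 7 modulo 8, and these give t³ ≡ 0, 1, 0, 3, 0, 0, 7 respectively — never 5.

(⇒) Suppose t ≡ 5 (mod 8). Write t = 8j + 5. Then (8j + 5)³ = 512j³ + 960j² + 600j + 125 = 8(64j³ + 120j² + 75j + 15) + 5, so t³ ≡ 5 (mod 8).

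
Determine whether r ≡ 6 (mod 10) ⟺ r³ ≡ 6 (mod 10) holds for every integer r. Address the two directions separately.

Equivalent; both directions hold.

(⇒) Suppose r ≡ 6 (mod 10). Write r = 10j + 6. Then (10j + 6)³ = 1000j³ + 1800j² + 1080j + 216 = 10(100j³ + 180j² + 108j + 21) + 6, so r³ ≡ 6 (mod 10).

(⇐) For the converse, argue contrapositively. If r ≢ 6 (mod 10), then r is congruent to one of 0, 1, 2, 3, 4, 5, 7, 8, 9 modulo 10, and these give r³ ≡ 0, 1, 8, 7, 4, 5, 3, 2, 9 respectively — never 6.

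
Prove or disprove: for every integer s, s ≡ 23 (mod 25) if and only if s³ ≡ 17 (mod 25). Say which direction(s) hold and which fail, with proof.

(⟸) Suppose s³ ≡ 17 (mod 25). The only residue r in {0, …, 24} with r³ ≡ 17 (mod 25) is r = 23, so s ≡ 23 (mod 25).

(⟹) Suppose s ≡ 23 (mod 25). Write s = 25j + 23. Then (25j + 23)³ = 15625j³ + 43125j² + 39675j + 12167 = 25(625j³ + 1725j² + 1587j + 486) + 17, so s³ ≡ 17 (mod 25).

Equivalent; both directions hold.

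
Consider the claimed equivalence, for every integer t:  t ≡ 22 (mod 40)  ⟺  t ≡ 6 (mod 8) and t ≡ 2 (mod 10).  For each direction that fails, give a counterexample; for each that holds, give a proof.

(⟸) If t ≡ 6 (mod 8) and t ≡ 2 (mod 10), then by the Chinese remainder theorem t ≡ 22 (mod 40). This is exactly t ≡ 22 (mod 40).

(⟹) Suppose t ≡ 22 (mod 40); write t = 40j + 22. Since 8 ∣ 40, reducing mod 8 gives t ≡ 22 ≡ 6 (mod 8); since 10 ∣ 40, reducing mod 10 gives t ≡ 22 ≡ 2 (mod 10).

Both directions hold; the statement is true.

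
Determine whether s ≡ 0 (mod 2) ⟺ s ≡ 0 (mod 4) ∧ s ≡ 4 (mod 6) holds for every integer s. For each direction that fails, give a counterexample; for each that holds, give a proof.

The forward direction fails; the converse holds.

(⇒) This fails: s = 0 gives 0 ≡ 0 (mod 2) but 0 ≡ 0 (mod 6), so the conjunction on the right does not hold.

(⇐) Conversely, if s ≡ 0 (mod 4) and s ≡ 4 (mod 6), then by the Chinese remainder theorem s ≡ 4 (mod 12). Since 4 ≡ 0 (mod 2) and 2 ∣ 12, we get s ≡ 0 (mod 2).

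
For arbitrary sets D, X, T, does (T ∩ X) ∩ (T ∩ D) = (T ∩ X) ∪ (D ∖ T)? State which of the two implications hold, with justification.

Only the forward inclusion holds.

(⊆) Let x ∈ (T ∩ X) ∩ (T ∩ D). Then x ∈ D ∩ X ∩ T, from which x ∈ (T ∩ X) ∪ (D ∖ T).

(⊇) This inclusion fails. Take D = {1}, X = ∅, T = ∅; then 1 ∈ (T ∩ X) ∪ (D ∖ T) but 1 ∉ (T ∩ X) ∩ (T ∩ D).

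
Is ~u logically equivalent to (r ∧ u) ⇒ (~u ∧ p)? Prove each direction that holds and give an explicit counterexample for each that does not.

(⇒) holds; (⇐) fails.

(→) Assume the antecedent. If p is true, the antecedent forces (p = T, r = F, u = F) or (p = T, r = T, u = F), and (r ∧ u) ⇒ (~u ∧ p) holds there. If p is false, the antecedent forces (p = F, r = F, u = F) or (p = F, r = T, u = F), and (r ∧ u) ⇒ (~u ∧ p) holds there. Either way (r ∧ u) ⇒ (~u ∧ p) holds.

(←) This fails. Under p = F, r = F, u = T, the left side is false but the right side is true.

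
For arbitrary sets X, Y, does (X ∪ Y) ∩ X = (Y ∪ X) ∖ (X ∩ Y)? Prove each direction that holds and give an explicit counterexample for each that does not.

(⟹) This inclusion fails. Take X = {1}, Y = {1}; then 1 ∈ (X ∪ Y) ∩ X but 1 ∉ (Y ∪ X) ∖ (X ∩ Y).

(⟸) This inclusion fails. Take X = ∅, Y = {1}; then 1 ∈ (Y ∪ X) ∖ (X ∩ Y) but 1 ∉ (X ∪ Y) ∩ X.

Both inclusions fail.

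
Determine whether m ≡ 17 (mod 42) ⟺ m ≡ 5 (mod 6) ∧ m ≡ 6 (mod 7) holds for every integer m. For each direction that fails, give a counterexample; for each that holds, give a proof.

(→) This fails: m = 17 gives 17 ≡ 17 (mod 42) but 17 ≡ 3 (mod 7), so the conjunction on the right does not hold.

(←) This fails: m = 41 satisfies both congruences on the right (41 ≡ 5 mod 6 and 41 ≡ 6 mod 7) yet 41 ≡ 41 (mod 42), not 17.

Both directions fail.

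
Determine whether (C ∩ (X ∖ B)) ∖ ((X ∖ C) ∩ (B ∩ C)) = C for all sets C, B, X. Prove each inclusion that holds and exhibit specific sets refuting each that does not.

(⊆) Let x ∈ (C ∩ (X ∖ B)) ∖ ((X ∖ C) ∩ (B ∩ C)). Then x ∈ C ∩ X and x ∉ B, from which x ∈ C.

(⊇) This inclusion fails. Take C = {1}, B = ∅, X = ∅; then 1 ∈ C but 1 ∉ (C ∩ (X ∖ B)) ∖ ((X ∖ C) ∩ (B ∩ C)).

(⊆) holds; (⊇) fails.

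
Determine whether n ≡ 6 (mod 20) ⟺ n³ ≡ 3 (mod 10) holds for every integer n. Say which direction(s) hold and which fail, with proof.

(→) This fails: take n = 6. Then 6 ≡ 6 (mod 20), but 6³ = 216 ≡ 6 (mod 10), not 3.

(←) This fails: take n = 7. Then 7³ = 343 ≡ 3 (mod 10), yet 7 ≡ 7 (mod 20), not 6.

Both directions fail.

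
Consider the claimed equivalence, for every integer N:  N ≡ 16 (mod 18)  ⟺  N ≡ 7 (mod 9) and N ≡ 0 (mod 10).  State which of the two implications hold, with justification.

Forward direction. This fails: N = 34 gives 34 ≡ 16 (mod 18) but 34 ≡ 4 (mod 10), so the conjunction on the right does not hold.

Converse. If N ≡ 7 (mod 9) and N ≡ 0 (mod 10), then by the Chinese remainder theorem N ≡ 70 (mod 90). Since 70 ≡ 16 (mod 18) and 18 ∣ 90, we get N ≡ 16 (mod 18).

(⇒) fails; (⇐) holds.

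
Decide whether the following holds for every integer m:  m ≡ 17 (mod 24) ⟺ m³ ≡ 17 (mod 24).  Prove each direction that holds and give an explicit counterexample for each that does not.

[⇒] Suppose m ≡ 17 (mod 24). Write m = 24j + 17. Then (24j + 17)³ = 13824j³ + 29376j² + 20808j + 4913 = 24(576j³ + 1224j² + 867j + 204) + 17, so m³ ≡ 17 (mod 24).

[⇐] Conversely, suppose m³ ≡ 17 (mod 24). The only residue r in {0, …, 23} with r³ ≡ 17 (mod 24) is r = 17, so m ≡ 17 (mod 24).

Equivalent; both directions hold.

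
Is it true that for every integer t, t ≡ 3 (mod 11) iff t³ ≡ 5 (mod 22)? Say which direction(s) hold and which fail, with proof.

Only the converse holds.

(⇐) The residues r modulo 22 with r³ ≡ 5 (mod 22) are exactly {3}, and each is ≡ 3 (mod 11).

(⇒) This fails: take t = 14. Then 14 ≡ 3 (mod 11), but 14³ = 2744 ≡ 16 (mod 22), not 5.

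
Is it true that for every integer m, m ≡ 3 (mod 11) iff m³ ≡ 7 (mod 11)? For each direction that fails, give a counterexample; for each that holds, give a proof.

(→) This fails: take m = 3. Then 3 ≡ 3 (mod 11), but 3³ = 27 ≡ 5 (mod 11), not 7.

(←) This fails: take m = 6. Then 6³ = 216 ≡ 7 (mod 11), yet 6 ≡ 6 (mod 11), not 3.

Neither implication holds.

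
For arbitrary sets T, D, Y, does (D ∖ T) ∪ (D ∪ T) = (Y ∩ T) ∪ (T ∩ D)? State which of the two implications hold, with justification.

Only the reverse inclusion holds.

(⊆) This inclusion fails. Take T = {1}, D = ∅, Y = ∅; then 1 ∈ (D ∖ T) ∪ (D ∪ T) but 1 ∉ (Y ∩ T) ∪ (T ∩ D).

(⊇) Let x ∈ (Y ∩ T) ∪ (T ∩ D). Then either x ∈ T ∩ D and x ∉ Y; or x ∈ T ∩ Y and x ∉ D; or x ∈ T ∩ D ∩ Y. In each case x ∈ (D ∖ T) ∪ (D ∪ T), so (Y ∩ T) ∪ (T ∩ D) ⊆ (D ∖ T) ∪ (D ∪ T).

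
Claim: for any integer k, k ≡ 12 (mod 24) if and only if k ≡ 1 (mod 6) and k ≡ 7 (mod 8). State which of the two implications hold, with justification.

Neither implication holds.

(⟹) This fails: k = 12 gives 12 ≡ 12 (mod 24) but 12 ≡ 0 (mod 6), so the conjunction on the right does not hold.

(⟸) This fails: k = 7 satisfies both congruences on the right (7 ≡ 1 mod 6 and 7 ≡ 7 mod 8) yet 7 ≡ 7 (mod 24), not 12.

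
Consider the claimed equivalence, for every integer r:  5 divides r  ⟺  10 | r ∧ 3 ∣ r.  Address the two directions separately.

Converse. Suppose 10 ∣ r and 3 ∣ r. Any common multiple of 10 and 3 is a multiple of their lcm; here gcd(10, 3) = 1, so lcm(10, 3) = 10·3 = 30, so 30 ∣ r. Since 5 ∣ 30, it follows that 5 ∣ r.

Forward direction. This fails: take r = 5. Certainly 5 ∣ 5, but 10 ∤ 5.

Not equivalent: only (⇐) holds.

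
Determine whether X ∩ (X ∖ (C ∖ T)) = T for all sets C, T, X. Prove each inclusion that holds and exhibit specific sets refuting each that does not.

(⊆) This inclusion fails. Take C = ∅, T = ∅, X = {1}; then 1 ∈ X ∩ (X ∖ (C ∖ T)) but 1 ∉ T.

(⊇) This inclusion fails. Take C = ∅, T = {1}, X = ∅; then 1 ∈ T but 1 ∉ X ∩ (X ∖ (C ∖ T)).

Neither inclusion holds.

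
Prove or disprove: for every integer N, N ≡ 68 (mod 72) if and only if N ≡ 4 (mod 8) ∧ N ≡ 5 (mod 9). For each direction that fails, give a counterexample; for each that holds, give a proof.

Both implications hold.

(←) If N ≡ 4 (mod 8) and N ≡ 5 (mod 9), then by the Chinese remainder theorem N ≡ 68 (mod 72). This is exactly N ≡ 68 (mod 72).

(→) Suppose N ≡ 68 (mod 72); write N = 72j + 68. Since 8 ∣ 72, reducing mod 8 gives N ≡ 68 ≡ 4 (mod 8); since 9 ∣ 72, reducing mod 9 gives N ≡ 68 ≡ 5 (mod 9).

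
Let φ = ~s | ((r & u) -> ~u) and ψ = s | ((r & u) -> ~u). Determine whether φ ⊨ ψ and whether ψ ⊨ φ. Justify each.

[⇒] This fails. Under u = T, s = F, r = T, the left side is true but the right side is false.

[⇐] This fails. Under u = T, s = T, r = T, the left side is false but the right side is true.

Both directions fail.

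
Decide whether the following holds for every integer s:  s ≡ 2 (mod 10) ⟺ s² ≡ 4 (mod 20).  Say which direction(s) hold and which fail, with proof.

Only the forward implication holds.

(→) Suppose s ≡ 2 (mod 10). Working modulo 20, s ∈ {2, 12}; for each such r, r² ≡ 4 (mod 20).

(←) This fails: take s = 8. Then 8² = 64 ≡ 4 (mod 20), yet 8 ≡ 8 (mod 10), not 2.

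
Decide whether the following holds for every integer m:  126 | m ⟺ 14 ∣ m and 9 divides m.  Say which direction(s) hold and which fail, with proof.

Both implications hold.

Forward direction. If 126 ∣ m, write m = 126q. Since 126 = 9·14, m = 14·(9q), so 14 ∣ m; and since 126 = 14·9, m = 9·(14q), so 9 ∣ m.

Converse. Suppose 14 ∣ m and 9 ∣ m. Any common multiple of 14 and 9 is a multiple of their lcm; here gcd(14, 9) = 1, so lcm(14, 9) = 14·9 = 126, so 126 ∣ m.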